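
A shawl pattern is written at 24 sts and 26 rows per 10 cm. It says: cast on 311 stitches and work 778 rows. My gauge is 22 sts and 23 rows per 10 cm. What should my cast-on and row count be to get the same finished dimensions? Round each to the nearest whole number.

Cast on 285 stitches; work 688 rows.

Stitches: 311 × 22/24 = 285.08 → 285.
Rows: 778 × 23/26 = 688.23 → 688.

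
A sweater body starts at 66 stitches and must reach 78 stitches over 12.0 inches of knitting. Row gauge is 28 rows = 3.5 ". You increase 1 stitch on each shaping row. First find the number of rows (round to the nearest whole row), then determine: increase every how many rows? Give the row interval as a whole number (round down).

Increase every 8th row.

Rows = 12.0 × 8 = 96.0 → 96 rows.
Stitches to add: 12 → 12 shaping rows (at 1 st each).
96 / 12 = 8.00 → every 8 rows.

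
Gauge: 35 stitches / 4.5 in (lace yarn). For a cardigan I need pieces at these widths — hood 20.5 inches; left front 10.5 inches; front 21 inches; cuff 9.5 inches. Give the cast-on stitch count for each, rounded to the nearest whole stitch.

hood 159; left front 82; front 163; cuff 74.

Rate = 35/4.5 = 7.778 sts per in.
hood: 20.5 × 7.778 = 159.44 → 159.
left front: 10.5 × 7.778 = 81.67 → 82.
front: 21 × 7.778 = 163.33 → 163.
cuff: 9.5 × 7.778 = 73.89 → 74.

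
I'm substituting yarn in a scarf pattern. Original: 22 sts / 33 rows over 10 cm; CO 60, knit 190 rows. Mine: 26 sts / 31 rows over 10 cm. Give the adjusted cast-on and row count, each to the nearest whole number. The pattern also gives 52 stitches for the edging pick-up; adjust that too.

Stitches: 60 × 26/22 = 70.91 → 71.
Rows: 190 × 31/33 = 178.48 → 178.
edging pick-up: 52 × 26/22 = 61.45 → 61.

Cast on 71 stitches; work 178 rows; edging pick-up 61 stitches.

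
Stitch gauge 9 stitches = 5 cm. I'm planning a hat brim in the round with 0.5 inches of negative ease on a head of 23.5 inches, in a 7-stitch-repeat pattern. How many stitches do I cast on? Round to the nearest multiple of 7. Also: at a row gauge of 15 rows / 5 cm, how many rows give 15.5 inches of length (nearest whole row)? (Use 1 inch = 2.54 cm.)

Cast on 105 stitches; work 118 rows.

Finished = 23.5 − 0.5 = 23 inches.
23 inches × 2.54 = 58.42 cm.
9/5 = 1.8 sts per cm; 58.42 × 1.8 = 105.16 sts.
Nearest multiple of 7 → 105.
15.5 inches = 39.37 cm; × 3 = 118.11 → 118 rows.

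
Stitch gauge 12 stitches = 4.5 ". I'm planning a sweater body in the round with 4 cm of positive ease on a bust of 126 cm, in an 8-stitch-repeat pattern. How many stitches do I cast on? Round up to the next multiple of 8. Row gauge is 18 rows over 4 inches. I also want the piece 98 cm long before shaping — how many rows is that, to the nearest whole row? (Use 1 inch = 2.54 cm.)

Finished = 126 + 4 = 130 cm.
130 cm × 1/2.54 = 51.18 inches.
12/4.5 = 2.667 sts per in; 51.18 × 2.667 = 136.48 sts.
Next multiple of 8 → 144.
98 cm = 38.58 inches; × 4.5 = 173.62 → 174 rows.

Cast on 144 stitches; work 174 rows.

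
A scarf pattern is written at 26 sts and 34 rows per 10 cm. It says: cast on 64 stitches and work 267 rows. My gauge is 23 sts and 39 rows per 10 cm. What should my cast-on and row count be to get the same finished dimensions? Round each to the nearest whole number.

Stitches: 64 × 23/26 = 56.62 → 57.
Rows: 267 × 39/34 = 306.26 → 306.

Cast on 57 stitches; work 306 rows.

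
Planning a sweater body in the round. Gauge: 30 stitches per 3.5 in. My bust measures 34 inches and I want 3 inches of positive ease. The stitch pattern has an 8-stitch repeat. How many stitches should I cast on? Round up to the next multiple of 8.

Finished = 34 + 3 = 37 inches.
30 / 3.5 = 8.571 sts/in.
37 × 8.571 = 317.14 sts.
Next multiple of 8: 320.

CO 320 sts.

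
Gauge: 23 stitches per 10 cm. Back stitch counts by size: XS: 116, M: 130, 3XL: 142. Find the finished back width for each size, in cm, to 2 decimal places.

XS 50.43 cm; M 56.52 cm; 3XL 61.74 cm.

23/10 = 2.3 sts per cm.
XS: 116 / 2.3 = 50.435 → 50.43 cm.
M: 130 / 2.3 = 56.522 → 56.52 cm.
3XL: 142 / 2.3 = 61.739 → 61.74 cm.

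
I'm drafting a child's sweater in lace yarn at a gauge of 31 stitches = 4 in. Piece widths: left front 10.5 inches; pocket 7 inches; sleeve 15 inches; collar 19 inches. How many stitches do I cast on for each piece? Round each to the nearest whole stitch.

left front 81; pocket 54; sleeve 116; collar 147.

Rate = 31/4 = 7.75 sts per in.
left front: 10.5 × 7.75 = 81.38 → 81.
pocket: 7 × 7.75 = 54.25 → 54.
sleeve: 15 × 7.75 = 116.25 → 116.
collar: 19 × 7.75 = 147.25 → 147.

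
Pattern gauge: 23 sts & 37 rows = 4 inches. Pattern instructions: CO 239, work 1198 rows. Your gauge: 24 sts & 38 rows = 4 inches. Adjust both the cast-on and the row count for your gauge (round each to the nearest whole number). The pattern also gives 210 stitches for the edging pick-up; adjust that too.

Stitches: 239 × 24/23 = 249.39 → 249.
Rows: 1198 × 38/37 = 1230.38 → 1230.
edging pick-up: 210 × 24/23 = 219.13 → 219.

Cast on 249 stitches; work 1230 rows; edging pick-up 219 stitches.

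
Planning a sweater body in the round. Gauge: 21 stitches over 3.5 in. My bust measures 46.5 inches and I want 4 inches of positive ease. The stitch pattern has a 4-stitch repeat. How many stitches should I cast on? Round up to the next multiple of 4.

304 stitches.

Finished = 46.5 + 4 = 50.5 inches.
21 / 3.5 = 6 sts/in.
50.5 × 6 = 303.00 sts.
Next multiple of 4: 304.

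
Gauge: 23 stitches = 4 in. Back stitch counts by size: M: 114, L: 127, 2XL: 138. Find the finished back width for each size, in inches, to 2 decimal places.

23/4 = 5.75 sts per in.
M: 114 / 5.75 = 19.826 → 19.83 in.
L: 127 / 5.75 = 22.087 → 22.09 in.
2XL: 138 / 5.75 = 24.000 → 24.00 in.

M 19.83 inches; L 22.09 inches; 2XL 24.00 inches.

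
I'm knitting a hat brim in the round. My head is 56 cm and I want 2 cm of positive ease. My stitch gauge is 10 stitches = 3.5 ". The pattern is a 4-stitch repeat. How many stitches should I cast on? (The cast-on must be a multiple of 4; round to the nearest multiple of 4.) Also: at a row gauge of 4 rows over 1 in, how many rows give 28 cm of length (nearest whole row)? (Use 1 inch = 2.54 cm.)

Finished = 56 + 2 = 58 cm.
58 cm × 1/2.54 = 22.83 inches.
10/3.5 = 2.857 sts per in; 22.83 × 2.857 = 65.24 sts.
Nearest multiple of 4 → 64.
28 cm = 11.02 inches; × 4 = 44.09 → 44 rows.

Cast on 64 stitches; work 44 rows.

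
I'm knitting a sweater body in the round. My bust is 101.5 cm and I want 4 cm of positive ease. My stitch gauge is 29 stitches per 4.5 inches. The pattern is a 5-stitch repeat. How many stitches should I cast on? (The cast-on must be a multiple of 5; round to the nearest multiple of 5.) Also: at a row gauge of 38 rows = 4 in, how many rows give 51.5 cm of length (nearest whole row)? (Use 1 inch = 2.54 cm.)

Cast on 270 stitches; work 193 rows.

Finished = 101.5 + 4 = 105.5 cm.
105.5 cm × 1/2.54 = 41.54 inches.
29/4.5 = 6.444 sts per in; 41.54 × 6.444 = 267.67 sts.
Nearest multiple of 5 → 270.
51.5 cm = 20.28 inches; × 9.5 = 192.62 → 193 rows.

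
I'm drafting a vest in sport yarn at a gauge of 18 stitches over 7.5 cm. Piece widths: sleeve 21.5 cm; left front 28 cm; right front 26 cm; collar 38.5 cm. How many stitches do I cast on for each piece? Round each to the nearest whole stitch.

sleeve 52; left front 67; right front 62; collar 92.

Rate = 18/7.5 = 2.4 sts per cm.
sleeve: 21.5 × 2.4 = 51.60 → 52.
left front: 28 × 2.4 = 67.20 → 67.
right front: 26 × 2.4 = 62.40 → 62.
collar: 38.5 × 2.4 = 92.40 → 92.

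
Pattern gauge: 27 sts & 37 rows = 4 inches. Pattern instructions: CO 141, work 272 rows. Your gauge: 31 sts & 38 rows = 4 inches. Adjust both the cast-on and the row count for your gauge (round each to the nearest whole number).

Stitches: 141 × 31/27 = 161.89 → 162.
Rows: 272 × 38/37 = 279.35 → 279.

Cast on 162 stitches; work 279 rows.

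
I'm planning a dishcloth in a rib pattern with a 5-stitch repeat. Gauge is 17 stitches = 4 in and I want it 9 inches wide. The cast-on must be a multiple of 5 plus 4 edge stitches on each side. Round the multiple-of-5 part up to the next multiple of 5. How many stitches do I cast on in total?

43 stitches.

17 / 4 = 4.25 sts per inch.
9 × 4.25 = 38.25 sts.
Less 8 edge sts → 30.25 for the repeat.
Next multiple of 5: 35.
Add back 8 edge sts → 43.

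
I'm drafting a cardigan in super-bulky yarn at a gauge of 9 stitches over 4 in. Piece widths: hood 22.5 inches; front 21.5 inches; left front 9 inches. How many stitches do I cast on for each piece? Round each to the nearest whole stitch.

Rate = 9/4 = 2.25 sts per in.
hood: 22.5 × 2.25 = 50.62 → 51.
front: 21.5 × 2.25 = 48.38 → 48.
left front: 9 × 2.25 = 20.25 → 20.

hood 51; front 48; left front 20.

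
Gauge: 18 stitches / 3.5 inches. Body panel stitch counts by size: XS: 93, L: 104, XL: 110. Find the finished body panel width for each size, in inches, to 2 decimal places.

18/3.5 = 5.143 sts per in.
XS: 93 / 5.143 = 18.083 → 18.08 in.
L: 104 / 5.143 = 20.222 → 20.22 in.
XL: 110 / 5.143 = 21.389 → 21.39 in.

XS 18.08 inches; L 20.22 inches; XL 21.39 inches.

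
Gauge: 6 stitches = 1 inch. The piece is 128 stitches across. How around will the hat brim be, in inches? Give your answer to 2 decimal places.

6 stitches / 1 inch = 6 stitches per inch.
128 / 6 = 21.333 inches.

21.33 inches.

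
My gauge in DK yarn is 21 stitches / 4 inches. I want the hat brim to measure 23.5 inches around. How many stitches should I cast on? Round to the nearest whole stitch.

CO 123 sts.

21 stitches / 4 in = 5.25 stitches per inch.
23.5 × 5.25 = 123.38 stitches.
Round to nearest → 123.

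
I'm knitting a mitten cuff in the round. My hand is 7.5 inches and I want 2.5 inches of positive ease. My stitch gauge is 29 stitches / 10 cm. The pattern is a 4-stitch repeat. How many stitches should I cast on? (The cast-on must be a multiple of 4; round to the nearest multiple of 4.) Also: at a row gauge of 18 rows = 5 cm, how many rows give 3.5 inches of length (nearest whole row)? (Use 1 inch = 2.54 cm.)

Finished = 7.5 + 2.5 = 10 inches.
10 inches × 2.54 = 25.40 cm.
29/10 = 2.9 sts per cm; 25.40 × 2.9 = 73.66 sts.
Nearest multiple of 4 → 72.
3.5 inches = 8.89 cm; × 3.6 = 32.00 → 32 rows.

Cast on 72 stitches; work 32 rows.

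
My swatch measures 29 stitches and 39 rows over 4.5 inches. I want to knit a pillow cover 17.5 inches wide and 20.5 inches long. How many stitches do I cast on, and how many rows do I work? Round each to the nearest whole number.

Cast on 113 stitches and work 178 rows.

Stitch gauge = 29/4.5 = 6.444 sts/in; 17.5 × 6.444 = 112.78 → 113 sts.
Row gauge = 39/4.5 = 8.667 rows/in; 20.5 × 8.667 = 177.67 → 178 rows.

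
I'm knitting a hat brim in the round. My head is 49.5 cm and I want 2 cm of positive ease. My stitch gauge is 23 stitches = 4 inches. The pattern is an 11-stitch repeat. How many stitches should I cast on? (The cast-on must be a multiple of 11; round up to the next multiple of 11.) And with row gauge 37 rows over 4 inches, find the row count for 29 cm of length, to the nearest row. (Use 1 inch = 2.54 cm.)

Finished = 49.5 + 2 = 51.5 cm.
51.5 cm × 1/2.54 = 20.28 inches.
23/4 = 5.75 sts per in; 20.28 × 5.75 = 116.58 sts.
Next multiple of 11 → 121.
29 cm = 11.42 inches; × 9.25 = 105.61 → 106 rows.

Cast on 121 stitches; work 106 rows.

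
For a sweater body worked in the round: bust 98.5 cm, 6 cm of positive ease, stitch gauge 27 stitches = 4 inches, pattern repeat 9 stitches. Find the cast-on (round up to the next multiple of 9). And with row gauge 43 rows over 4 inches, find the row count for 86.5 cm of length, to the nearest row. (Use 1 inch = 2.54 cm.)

Cast on 279 stitches; work 366 rows.

Finished = 98.5 + 6 = 104.5 cm.
104.5 cm × 1/2.54 = 41.14 inches.
27/4 = 6.75 sts per in; 41.14 × 6.75 = 277.71 sts.
Next multiple of 9 → 279.
86.5 cm = 34.06 inches; × 10.75 = 366.09 → 366 rows.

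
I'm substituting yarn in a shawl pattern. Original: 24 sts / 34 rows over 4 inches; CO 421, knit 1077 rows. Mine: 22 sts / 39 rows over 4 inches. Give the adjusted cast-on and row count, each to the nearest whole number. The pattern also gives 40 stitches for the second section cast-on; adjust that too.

Stitches: 421 × 22/24 = 385.92 → 386.
Rows: 1077 × 39/34 = 1235.38 → 1235.
second section cast-on: 40 × 22/24 = 36.67 → 37.

Cast on 386 stitches; work 1235 rows; second section cast-on 37 stitches.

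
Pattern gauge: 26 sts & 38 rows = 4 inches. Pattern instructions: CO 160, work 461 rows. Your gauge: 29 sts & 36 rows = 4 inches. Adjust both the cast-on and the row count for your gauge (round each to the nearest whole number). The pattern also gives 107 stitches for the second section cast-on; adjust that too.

Stitches: 160 × 29/26 = 178.46 → 178.
Rows: 461 × 36/38 = 436.74 → 437.
second section cast-on: 107 × 29/26 = 119.35 → 119.

Cast on 178 stitches; work 437 rows; second section cast-on 119 stitches.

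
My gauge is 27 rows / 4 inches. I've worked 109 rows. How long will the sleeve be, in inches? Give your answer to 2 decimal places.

16.15 inches.

27 rows / 4 inch = 6.75 rows per inch.
109 / 6.75 = 16.148 inches.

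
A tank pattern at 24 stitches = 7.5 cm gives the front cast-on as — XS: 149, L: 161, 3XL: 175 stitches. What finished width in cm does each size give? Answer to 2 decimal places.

XS 46.56 cm; L 50.31 cm; 3XL 54.69 cm.

24/7.5 = 3.2 sts per cm.
XS: 149 / 3.2 = 46.562 → 46.56 cm.
L: 161 / 3.2 = 50.312 → 50.31 cm.
3XL: 175 / 3.2 = 54.688 → 54.69 cm.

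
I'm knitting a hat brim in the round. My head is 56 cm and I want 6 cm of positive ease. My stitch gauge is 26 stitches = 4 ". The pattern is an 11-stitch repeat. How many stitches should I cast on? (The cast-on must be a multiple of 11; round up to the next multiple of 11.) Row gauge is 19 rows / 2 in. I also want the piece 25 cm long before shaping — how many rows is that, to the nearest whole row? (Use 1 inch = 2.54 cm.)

Cast on 165 stitches; work 94 rows.

Finished = 56 + 6 = 62 cm.
62 cm × 1/2.54 = 24.41 inches.
26/4 = 6.5 sts per in; 24.41 × 6.5 = 158.66 sts.
Next multiple of 11 → 165.
25 cm = 9.84 inches; × 9.5 = 93.50 → 94 rows.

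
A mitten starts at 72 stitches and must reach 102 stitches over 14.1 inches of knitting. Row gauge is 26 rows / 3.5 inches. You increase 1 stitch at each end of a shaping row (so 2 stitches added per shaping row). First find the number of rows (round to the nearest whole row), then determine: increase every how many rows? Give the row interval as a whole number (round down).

Increase every 7th row.

Rows = 14.1 × 7.429 = 104.7 → 105 rows.
Stitches to add: 30 → 15 shaping rows (at 2 st each).
105 / 15 = 7.00 → every 7 rows.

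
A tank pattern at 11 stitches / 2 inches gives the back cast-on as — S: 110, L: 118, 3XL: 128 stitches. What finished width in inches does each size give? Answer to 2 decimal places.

11/2 = 5.5 sts per in.
S: 110 / 5.5 = 20.000 → 20.00 in.
L: 118 / 5.5 = 21.455 → 21.45 in.
3XL: 128 / 5.5 = 23.273 → 23.27 in.

S 20.00 inches; L 21.45 inches; 3XL 23.27 inches.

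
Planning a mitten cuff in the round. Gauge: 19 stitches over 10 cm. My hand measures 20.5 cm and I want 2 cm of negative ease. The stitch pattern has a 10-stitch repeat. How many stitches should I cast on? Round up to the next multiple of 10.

40 stitches.

Finished = 20.5 − 2 = 18.5 cm.
19 / 10 = 1.9 sts/cm.
18.5 × 1.9 = 35.15 sts.
Next multiple of 10: 40.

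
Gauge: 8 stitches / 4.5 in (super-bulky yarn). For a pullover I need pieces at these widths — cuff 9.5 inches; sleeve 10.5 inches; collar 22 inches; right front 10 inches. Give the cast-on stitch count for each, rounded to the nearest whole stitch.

cuff 17; sleeve 19; collar 39; right front 18.

Rate = 8/4.5 = 1.778 sts per in.
cuff: 9.5 × 1.778 = 16.89 → 17.
sleeve: 10.5 × 1.778 = 18.67 → 19.
collar: 22 × 1.778 = 39.11 → 39.
right front: 10 × 1.778 = 17.78 → 18.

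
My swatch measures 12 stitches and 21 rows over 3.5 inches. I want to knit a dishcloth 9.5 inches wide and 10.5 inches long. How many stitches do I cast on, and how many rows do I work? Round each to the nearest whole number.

Cast on 33 stitches and work 63 rows.

Stitch gauge = 12/3.5 = 3.429 sts/in; 9.5 × 3.429 = 32.57 → 33 sts.
Row gauge = 21/3.5 = 6 rows/in; 10.5 × 6 = 63.00 → 63 rows.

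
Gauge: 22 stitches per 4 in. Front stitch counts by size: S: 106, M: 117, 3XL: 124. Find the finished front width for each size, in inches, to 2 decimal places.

22/4 = 5.5 sts per in.
S: 106 / 5.5 = 19.273 → 19.27 in.
M: 117 / 5.5 = 21.273 → 21.27 in.
3XL: 124 / 5.5 = 22.545 → 22.55 in.

S 19.27 inches; M 21.27 inches; 3XL 22.55 inches.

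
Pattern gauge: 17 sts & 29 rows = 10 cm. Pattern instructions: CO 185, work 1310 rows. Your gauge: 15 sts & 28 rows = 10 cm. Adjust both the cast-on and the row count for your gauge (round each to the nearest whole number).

Stitches: 185 × 15/17 = 163.24 → 163.
Rows: 1310 × 28/29 = 1264.83 → 1265.

Cast on 163 stitches; work 1265 rows.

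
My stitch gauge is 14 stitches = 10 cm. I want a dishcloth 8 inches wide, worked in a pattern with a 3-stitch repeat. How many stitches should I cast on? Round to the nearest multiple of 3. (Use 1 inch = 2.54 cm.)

Cast on 27 stitches.

8 in = 8 × 2.54 = 20.32 cm.
14 / 10 = 1.4 sts/cm.
20.32 × 1.4 = 28.45 sts.
→ 27.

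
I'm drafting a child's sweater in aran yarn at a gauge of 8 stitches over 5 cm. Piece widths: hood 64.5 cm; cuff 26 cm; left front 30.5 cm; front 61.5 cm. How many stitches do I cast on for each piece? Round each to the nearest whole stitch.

Rate = 8/5 = 1.6 sts per cm.
hood: 64.5 × 1.6 = 103.20 → 103.
cuff: 26 × 1.6 = 41.60 → 42.
left front: 30.5 × 1.6 = 48.80 → 49.
front: 61.5 × 1.6 = 98.40 → 98.

hood 103; cuff 42; left front 49; front 98.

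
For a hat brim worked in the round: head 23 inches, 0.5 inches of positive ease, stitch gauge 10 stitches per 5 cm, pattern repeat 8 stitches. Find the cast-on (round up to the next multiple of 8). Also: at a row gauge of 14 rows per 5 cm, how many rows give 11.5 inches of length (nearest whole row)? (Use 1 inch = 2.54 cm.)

Cast on 120 stitches; work 82 rows.

Finished = 23 + 0.5 = 23.5 inches.
23.5 inches × 2.54 = 59.69 cm.
10/5 = 2 sts per cm; 59.69 × 2 = 119.38 sts.
Next multiple of 8 → 120.
11.5 inches = 29.21 cm; × 2.8 = 81.79 → 82 rows.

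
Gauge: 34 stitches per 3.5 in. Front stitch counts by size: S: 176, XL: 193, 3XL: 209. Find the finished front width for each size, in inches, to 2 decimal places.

S 18.12 inches; XL 19.87 inches; 3XL 21.51 inches.

34/3.5 = 9.714 sts per in.
S: 176 / 9.714 = 18.118 → 18.12 in.
XL: 193 / 9.714 = 19.868 → 19.87 in.
3XL: 209 / 9.714 = 21.515 → 21.51 in.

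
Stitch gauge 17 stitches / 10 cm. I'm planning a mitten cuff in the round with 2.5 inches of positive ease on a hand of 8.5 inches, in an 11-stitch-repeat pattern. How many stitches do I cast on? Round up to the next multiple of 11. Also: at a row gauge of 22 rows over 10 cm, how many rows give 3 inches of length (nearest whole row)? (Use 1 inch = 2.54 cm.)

Cast on 55 stitches; work 17 rows.

Finished = 8.5 + 2.5 = 11 inches.
11 inches × 2.54 = 27.94 cm.
17/10 = 1.7 sts per cm; 27.94 × 1.7 = 47.50 sts.
Next multiple of 11 → 55.
3 inches = 7.62 cm; × 2.2 = 16.76 → 17 rows.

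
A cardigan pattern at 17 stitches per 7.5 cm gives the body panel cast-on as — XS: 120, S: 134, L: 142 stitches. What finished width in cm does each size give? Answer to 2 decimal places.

XS 52.94 cm; S 59.12 cm; L 62.65 cm.

17/7.5 = 2.267 sts per cm.
XS: 120 / 2.267 = 52.941 → 52.94 cm.
S: 134 / 2.267 = 59.118 → 59.12 cm.
L: 142 / 2.267 = 62.647 → 62.65 cm.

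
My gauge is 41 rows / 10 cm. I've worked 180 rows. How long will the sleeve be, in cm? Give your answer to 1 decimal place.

41 rows / 10 cm = 4.1 rows per cm.
180 / 4.1 = 43.90 cm.

43.9 cm.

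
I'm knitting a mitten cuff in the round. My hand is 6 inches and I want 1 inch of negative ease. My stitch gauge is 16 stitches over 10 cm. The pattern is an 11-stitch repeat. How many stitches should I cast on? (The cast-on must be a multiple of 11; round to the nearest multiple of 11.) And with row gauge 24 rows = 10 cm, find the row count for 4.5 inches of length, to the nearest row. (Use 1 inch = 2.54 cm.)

Cast on 22 stitches; work 27 rows.

Finished = 6 − 1 = 5 inches.
5 inches × 2.54 = 12.70 cm.
16/10 = 1.6 sts per cm; 12.70 × 1.6 = 20.32 sts.
Nearest multiple of 11 → 22.
4.5 inches = 11.43 cm; × 2.4 = 27.43 → 27 rows.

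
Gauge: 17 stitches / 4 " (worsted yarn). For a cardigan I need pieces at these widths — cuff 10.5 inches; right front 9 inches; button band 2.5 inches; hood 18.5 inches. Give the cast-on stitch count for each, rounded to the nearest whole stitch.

Rate = 17/4 = 4.25 sts per in.
cuff: 10.5 × 4.25 = 44.62 → 45.
right front: 9 × 4.25 = 38.25 → 38.
button band: 2.5 × 4.25 = 10.62 → 11.
hood: 18.5 × 4.25 = 78.62 → 79.

cuff 45; right front 38; button band 11; hood 79.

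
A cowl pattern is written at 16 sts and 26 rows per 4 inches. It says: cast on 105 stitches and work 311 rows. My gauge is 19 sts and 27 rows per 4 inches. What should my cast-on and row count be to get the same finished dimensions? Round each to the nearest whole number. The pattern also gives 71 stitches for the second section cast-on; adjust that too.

Cast on 125 stitches; work 323 rows; second section cast-on 84 stitches.

Stitches: 105 × 19/16 = 124.69 → 125.
Rows: 311 × 27/26 = 322.96 → 323.
second section cast-on: 71 × 19/16 = 84.31 → 84.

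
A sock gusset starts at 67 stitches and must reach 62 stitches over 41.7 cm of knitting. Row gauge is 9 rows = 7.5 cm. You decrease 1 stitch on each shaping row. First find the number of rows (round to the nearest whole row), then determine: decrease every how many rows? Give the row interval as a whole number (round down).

Rows = 41.7 × 1.2 = 50.0 → 50 rows.
Stitches to remove: 5 → 5 shaping rows (at 1 st each).
50 / 5 = 10.00 → every 10 rows.

Decrease every 10th row.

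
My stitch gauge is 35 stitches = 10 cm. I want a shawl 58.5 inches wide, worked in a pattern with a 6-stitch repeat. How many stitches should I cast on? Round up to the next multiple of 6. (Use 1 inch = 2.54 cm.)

58.5 in = 58.5 × 2.54 = 148.59 cm.
35 / 10 = 3.5 sts/cm.
148.59 × 3.5 = 520.07 sts.
→ 522.

Cast on 522 stitches.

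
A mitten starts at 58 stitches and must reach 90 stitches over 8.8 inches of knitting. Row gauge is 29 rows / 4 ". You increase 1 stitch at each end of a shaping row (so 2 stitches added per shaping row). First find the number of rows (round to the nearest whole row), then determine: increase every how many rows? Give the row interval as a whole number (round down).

Rows = 8.8 × 7.25 = 63.8 → 64 rows.
Stitches to add: 32 → 16 shaping rows (at 2 st each).
64 / 16 = 4.00 → every 4 rows.

Increase every 4th row.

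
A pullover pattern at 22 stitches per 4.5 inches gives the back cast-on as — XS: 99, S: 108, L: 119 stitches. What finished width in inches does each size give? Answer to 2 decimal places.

XS 20.25 inches; S 22.09 inches; L 24.34 inches.

22/4.5 = 4.889 sts per in.
XS: 99 / 4.889 = 20.250 → 20.25 in.
S: 108 / 4.889 = 22.091 → 22.09 in.
L: 119 / 4.889 = 24.341 → 24.34 in.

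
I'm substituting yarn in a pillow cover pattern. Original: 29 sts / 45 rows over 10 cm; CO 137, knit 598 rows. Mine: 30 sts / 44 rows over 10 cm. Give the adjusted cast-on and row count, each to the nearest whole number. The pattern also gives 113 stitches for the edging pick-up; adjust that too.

Stitches: 137 × 30/29 = 141.72 → 142.
Rows: 598 × 44/45 = 584.71 → 585.
edging pick-up: 113 × 30/29 = 116.90 → 117.

Cast on 142 stitches; work 585 rows; edging pick-up 117 stitches.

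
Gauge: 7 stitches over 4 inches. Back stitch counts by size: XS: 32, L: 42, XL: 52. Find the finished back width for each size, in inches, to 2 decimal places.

7/4 = 1.75 sts per in.
XS: 32 / 1.75 = 18.286 → 18.29 in.
L: 42 / 1.75 = 24.000 → 24.00 in.
XL: 52 / 1.75 = 29.714 → 29.71 in.

XS 18.29 inches; L 24.00 inches; XL 29.71 inches.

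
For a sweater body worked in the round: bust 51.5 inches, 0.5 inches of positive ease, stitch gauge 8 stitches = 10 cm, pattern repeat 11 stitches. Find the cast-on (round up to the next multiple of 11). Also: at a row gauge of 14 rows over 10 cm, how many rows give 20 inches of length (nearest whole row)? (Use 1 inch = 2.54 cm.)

Finished = 51.5 + 0.5 = 52 inches.
52 inches × 2.54 = 132.08 cm.
8/10 = 0.8 sts per cm; 132.08 × 0.8 = 105.66 sts.
Next multiple of 11 → 110.
20 inches = 50.80 cm; × 1.4 = 71.12 → 71 rows.

Cast on 110 stitches; work 71 rows.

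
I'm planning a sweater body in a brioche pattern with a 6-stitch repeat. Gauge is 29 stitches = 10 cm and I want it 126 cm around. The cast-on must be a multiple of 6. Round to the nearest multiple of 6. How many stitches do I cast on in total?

CO 366 sts.

29 / 10 = 2.9 sts per cm.
126 × 2.9 = 365.40 sts.
Nearest multiple of 6: 366.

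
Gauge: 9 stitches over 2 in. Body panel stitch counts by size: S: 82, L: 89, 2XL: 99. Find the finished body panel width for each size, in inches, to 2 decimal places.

9/2 = 4.5 sts per in.
S: 82 / 4.5 = 18.222 → 18.22 in.
L: 89 / 4.5 = 19.778 → 19.78 in.
2XL: 99 / 4.5 = 22.000 → 22.00 in.

S 18.22 inches; L 19.78 inches; 2XL 22.00 inches.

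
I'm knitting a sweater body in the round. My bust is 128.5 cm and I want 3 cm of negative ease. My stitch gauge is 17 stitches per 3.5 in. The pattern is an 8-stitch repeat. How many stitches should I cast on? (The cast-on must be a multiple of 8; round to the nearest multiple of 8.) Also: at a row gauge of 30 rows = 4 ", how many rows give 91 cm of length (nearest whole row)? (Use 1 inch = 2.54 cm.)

Finished = 128.5 − 3 = 125.5 cm.
125.5 cm × 1/2.54 = 49.41 inches.
17/3.5 = 4.857 sts per in; 49.41 × 4.857 = 239.99 sts.
Nearest multiple of 8 → 240.
91 cm = 35.83 inches; × 7.5 = 268.70 → 269 rows.

Cast on 240 stitches; work 269 rows.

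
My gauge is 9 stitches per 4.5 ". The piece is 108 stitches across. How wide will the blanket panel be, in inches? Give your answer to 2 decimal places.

9 stitches / 4.5 inch = 2 stitches per inch.
108 / 2 = 54.000 inches.

54.00 inches.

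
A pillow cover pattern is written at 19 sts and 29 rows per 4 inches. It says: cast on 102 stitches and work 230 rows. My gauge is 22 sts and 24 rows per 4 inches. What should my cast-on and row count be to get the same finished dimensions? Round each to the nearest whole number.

Cast on 118 stitches; work 190 rows.

Stitches: 102 × 22/19 = 118.11 → 118.
Rows: 230 × 24/29 = 190.34 → 190.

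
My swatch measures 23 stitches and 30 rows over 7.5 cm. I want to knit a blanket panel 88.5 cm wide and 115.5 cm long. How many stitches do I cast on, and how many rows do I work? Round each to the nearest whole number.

Stitch gauge = 23/7.5 = 3.067 sts/cm; 88.5 × 3.067 = 271.40 → 271 sts.
Row gauge = 30/7.5 = 4 rows/cm; 115.5 × 4 = 462.00 → 462 rows.

Cast on 271 stitches and work 462 rows.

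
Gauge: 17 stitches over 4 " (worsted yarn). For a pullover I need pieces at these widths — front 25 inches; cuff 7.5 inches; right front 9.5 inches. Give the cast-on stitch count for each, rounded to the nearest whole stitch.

front 106; cuff 32; right front 40.

Rate = 17/4 = 4.25 sts per in.
front: 25 × 4.25 = 106.25 → 106.
cuff: 7.5 × 4.25 = 31.88 → 32.
right front: 9.5 × 4.25 = 40.38 → 40.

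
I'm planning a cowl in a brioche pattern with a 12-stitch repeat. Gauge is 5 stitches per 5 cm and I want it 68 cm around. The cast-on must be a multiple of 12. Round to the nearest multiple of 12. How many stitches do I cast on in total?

72 stitches.

5 / 5 = 1 sts per cm.
68 × 1 = 68.00 sts.
Nearest multiple of 12: 72.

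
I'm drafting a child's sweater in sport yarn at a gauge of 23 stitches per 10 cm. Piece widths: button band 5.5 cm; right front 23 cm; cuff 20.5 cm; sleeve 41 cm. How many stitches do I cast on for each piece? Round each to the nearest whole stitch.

Rate = 23/10 = 2.3 sts per cm.
button band: 5.5 × 2.3 = 12.65 → 13.
right front: 23 × 2.3 = 52.90 → 53.
cuff: 20.5 × 2.3 = 47.15 → 47.
sleeve: 41 × 2.3 = 94.30 → 94.

button band 13; right front 53; cuff 47; sleeve 94.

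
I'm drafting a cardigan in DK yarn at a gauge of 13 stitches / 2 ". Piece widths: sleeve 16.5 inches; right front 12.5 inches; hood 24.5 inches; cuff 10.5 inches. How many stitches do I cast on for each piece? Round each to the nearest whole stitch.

sleeve 107; right front 81; hood 159; cuff 68.

Rate = 13/2 = 6.5 sts per in.
sleeve: 16.5 × 6.5 = 107.25 → 107.
right front: 12.5 × 6.5 = 81.25 → 81.
hood: 24.5 × 6.5 = 159.25 → 159.
cuff: 10.5 × 6.5 = 68.25 → 68.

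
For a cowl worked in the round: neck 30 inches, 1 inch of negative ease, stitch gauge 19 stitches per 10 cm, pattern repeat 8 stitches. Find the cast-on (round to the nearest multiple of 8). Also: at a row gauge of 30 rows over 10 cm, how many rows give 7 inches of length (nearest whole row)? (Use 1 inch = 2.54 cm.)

Cast on 136 stitches; work 53 rows.

Finished = 30 − 1 = 29 inches.
29 inches × 2.54 = 73.66 cm.
19/10 = 1.9 sts per cm; 73.66 × 1.9 = 139.95 sts.
Nearest multiple of 8 → 136.
7 inches = 17.78 cm; × 3 = 53.34 → 53 rows.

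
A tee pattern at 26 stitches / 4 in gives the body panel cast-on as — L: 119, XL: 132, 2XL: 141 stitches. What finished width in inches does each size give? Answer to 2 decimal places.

L 18.31 inches; XL 20.31 inches; 2XL 21.69 inches.

26/4 = 6.5 sts per in.
L: 119 / 6.5 = 18.308 → 18.31 in.
XL: 132 / 6.5 = 20.308 → 20.31 in.
2XL: 141 / 6.5 = 21.692 → 21.69 in.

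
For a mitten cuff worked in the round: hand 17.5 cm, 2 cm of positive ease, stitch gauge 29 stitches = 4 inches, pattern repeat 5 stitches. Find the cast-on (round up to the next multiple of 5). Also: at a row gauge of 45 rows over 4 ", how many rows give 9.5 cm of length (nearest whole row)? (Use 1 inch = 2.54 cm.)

Finished = 17.5 + 2 = 19.5 cm.
19.5 cm × 1/2.54 = 7.68 inches.
29/4 = 7.25 sts per in; 7.68 × 7.25 = 55.66 sts.
Next multiple of 5 → 60.
9.5 cm = 3.74 inches; × 11.25 = 42.08 → 42 rows.

Cast on 60 stitches; work 42 rows.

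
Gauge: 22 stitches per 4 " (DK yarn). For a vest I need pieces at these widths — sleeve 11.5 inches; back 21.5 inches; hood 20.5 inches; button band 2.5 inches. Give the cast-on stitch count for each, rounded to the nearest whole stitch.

Rate = 22/4 = 5.5 sts per in.
sleeve: 11.5 × 5.5 = 63.25 → 63.
back: 21.5 × 5.5 = 118.25 → 118.
hood: 20.5 × 5.5 = 112.75 → 113.
button band: 2.5 × 5.5 = 13.75 → 14.

sleeve 63; back 118; hood 113; button band 14.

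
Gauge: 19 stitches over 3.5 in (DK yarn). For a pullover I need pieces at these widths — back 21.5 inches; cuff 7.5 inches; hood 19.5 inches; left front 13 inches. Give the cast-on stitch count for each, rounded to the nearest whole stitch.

back 117; cuff 41; hood 106; left front 71.

Rate = 19/3.5 = 5.429 sts per in.
back: 21.5 × 5.429 = 116.71 → 117.
cuff: 7.5 × 5.429 = 40.71 → 41.
hood: 19.5 × 5.429 = 105.86 → 106.
left front: 13 × 5.429 = 70.57 → 71.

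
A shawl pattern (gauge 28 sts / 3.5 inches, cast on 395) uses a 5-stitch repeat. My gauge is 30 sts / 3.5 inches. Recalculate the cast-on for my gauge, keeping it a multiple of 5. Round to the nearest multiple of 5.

Cast on 425 stitches.

395 × 30 / 28 = 423.21.
Nearest multiple of 5: 425.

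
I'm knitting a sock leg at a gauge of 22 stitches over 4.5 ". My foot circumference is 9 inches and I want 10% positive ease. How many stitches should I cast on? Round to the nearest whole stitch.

Finished = 9 × 1.10 = 9.90 in.
22 / 4.5 = 4.889 sts per inch.
9.90 × 4.889 = 48.40 sts.
→ 48 sts.

Cast on 48 stitches.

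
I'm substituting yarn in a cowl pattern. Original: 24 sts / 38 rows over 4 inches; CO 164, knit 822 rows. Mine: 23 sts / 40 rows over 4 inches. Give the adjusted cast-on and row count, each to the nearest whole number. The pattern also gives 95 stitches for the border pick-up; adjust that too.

Stitches: 164 × 23/24 = 157.17 → 157.
Rows: 822 × 40/38 = 865.26 → 865.
border pick-up: 95 × 23/24 = 91.04 → 91.

Cast on 157 stitches; work 865 rows; border pick-up 91 stitches.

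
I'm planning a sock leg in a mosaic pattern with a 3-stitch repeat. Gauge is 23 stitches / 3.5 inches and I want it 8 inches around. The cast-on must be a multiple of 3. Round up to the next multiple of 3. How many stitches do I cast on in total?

54 stitches.

23 / 3.5 = 6.571 sts per inch.
8 × 6.571 = 52.57 sts.
Next multiple of 3: 54.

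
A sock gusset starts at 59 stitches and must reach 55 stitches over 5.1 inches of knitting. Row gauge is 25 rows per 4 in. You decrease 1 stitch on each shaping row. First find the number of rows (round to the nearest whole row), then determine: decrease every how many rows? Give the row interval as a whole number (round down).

Rows = 5.1 × 6.25 = 31.9 → 32 rows.
Stitches to remove: 4 → 4 shaping rows (at 1 st each).
32 / 4 = 8.00 → every 8 rows.

Decrease every 8th row.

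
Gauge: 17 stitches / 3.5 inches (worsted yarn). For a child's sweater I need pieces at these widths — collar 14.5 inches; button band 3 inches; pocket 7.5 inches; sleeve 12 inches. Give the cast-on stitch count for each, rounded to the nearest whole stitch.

collar 70; button band 15; pocket 36; sleeve 58.

Rate = 17/3.5 = 4.857 sts per in.
collar: 14.5 × 4.857 = 70.43 → 70.
button band: 3 × 4.857 = 14.57 → 15.
pocket: 7.5 × 4.857 = 36.43 → 36.
sleeve: 12 × 4.857 = 58.29 → 58.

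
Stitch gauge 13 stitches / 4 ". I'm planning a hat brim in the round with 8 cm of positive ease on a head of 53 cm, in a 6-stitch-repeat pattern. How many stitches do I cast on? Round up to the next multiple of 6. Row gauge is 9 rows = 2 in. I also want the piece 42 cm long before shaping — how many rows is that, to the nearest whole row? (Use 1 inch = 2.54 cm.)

Finished = 53 + 8 = 61 cm.
61 cm × 1/2.54 = 24.02 inches.
13/4 = 3.25 sts per in; 24.02 × 3.25 = 78.05 sts.
Next multiple of 6 → 84.
42 cm = 16.54 inches; × 4.5 = 74.41 → 74 rows.

Cast on 84 stitches; work 74 rows.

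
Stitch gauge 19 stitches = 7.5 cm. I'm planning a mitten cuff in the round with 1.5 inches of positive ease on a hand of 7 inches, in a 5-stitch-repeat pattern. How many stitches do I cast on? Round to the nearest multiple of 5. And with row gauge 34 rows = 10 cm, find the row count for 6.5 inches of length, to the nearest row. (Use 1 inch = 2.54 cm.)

Finished = 7 + 1.5 = 8.5 inches.
8.5 inches × 2.54 = 21.59 cm.
19/7.5 = 2.533 sts per cm; 21.59 × 2.533 = 54.69 sts.
Nearest multiple of 5 → 55.
6.5 inches = 16.51 cm; × 3.4 = 56.13 → 56 rows.

Cast on 55 stitches; work 56 rows.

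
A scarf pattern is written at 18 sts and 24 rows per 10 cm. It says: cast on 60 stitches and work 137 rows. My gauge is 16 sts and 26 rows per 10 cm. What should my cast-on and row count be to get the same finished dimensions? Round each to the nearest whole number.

Cast on 53 stitches; work 148 rows.

Stitches: 60 × 16/18 = 53.33 → 53.
Rows: 137 × 26/24 = 148.42 → 148.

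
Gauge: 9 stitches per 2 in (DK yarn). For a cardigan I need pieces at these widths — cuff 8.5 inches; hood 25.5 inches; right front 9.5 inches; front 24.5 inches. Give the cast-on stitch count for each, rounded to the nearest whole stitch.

Rate = 9/2 = 4.5 sts per in.
cuff: 8.5 × 4.5 = 38.25 → 38.
hood: 25.5 × 4.5 = 114.75 → 115.
right front: 9.5 × 4.5 = 42.75 → 43.
front: 24.5 × 4.5 = 110.25 → 110.

cuff 38; hood 115; right front 43; front 110.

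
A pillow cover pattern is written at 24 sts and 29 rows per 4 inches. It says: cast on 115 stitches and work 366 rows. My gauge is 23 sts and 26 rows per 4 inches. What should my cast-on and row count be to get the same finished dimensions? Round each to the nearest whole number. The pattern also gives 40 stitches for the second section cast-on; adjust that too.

Stitches: 115 × 23/24 = 110.21 → 110.
Rows: 366 × 26/29 = 328.14 → 328.
second section cast-on: 40 × 23/24 = 38.33 → 38.

Cast on 110 stitches; work 328 rows; second section cast-on 38 stitches.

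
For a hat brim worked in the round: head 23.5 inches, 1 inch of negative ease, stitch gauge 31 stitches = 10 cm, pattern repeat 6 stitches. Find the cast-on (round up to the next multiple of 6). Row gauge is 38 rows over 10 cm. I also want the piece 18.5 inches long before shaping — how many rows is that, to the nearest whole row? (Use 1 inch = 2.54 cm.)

Finished = 23.5 − 1 = 22.5 inches.
22.5 inches × 2.54 = 57.15 cm.
31/10 = 3.1 sts per cm; 57.15 × 3.1 = 177.16 sts.
Next multiple of 6 → 180.
18.5 inches = 46.99 cm; × 3.8 = 178.56 → 179 rows.

Cast on 180 stitches; work 179 rows.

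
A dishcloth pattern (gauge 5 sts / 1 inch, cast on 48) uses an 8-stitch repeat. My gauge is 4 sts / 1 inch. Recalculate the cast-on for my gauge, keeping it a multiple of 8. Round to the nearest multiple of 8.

CO 40 sts.

48 × 4 / 5 = 38.40.
Nearest multiple of 8: 40.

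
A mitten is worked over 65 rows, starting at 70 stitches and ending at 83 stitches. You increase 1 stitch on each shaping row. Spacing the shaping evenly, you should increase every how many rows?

Increase every 5th row.

Stitches to add: |83 − 70| = 13.
Shaping rows needed: 13 / 1 = 13.
65 rows / 13 = every 5 rows.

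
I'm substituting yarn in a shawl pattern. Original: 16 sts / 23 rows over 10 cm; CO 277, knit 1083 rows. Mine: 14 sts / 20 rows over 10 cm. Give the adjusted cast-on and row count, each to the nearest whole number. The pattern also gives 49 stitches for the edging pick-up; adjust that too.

Stitches: 277 × 14/16 = 242.38 → 242.
Rows: 1083 × 20/23 = 941.74 → 942.
edging pick-up: 49 × 14/16 = 42.88 → 43.

Cast on 242 stitches; work 942 rows; edging pick-up 43 stitches.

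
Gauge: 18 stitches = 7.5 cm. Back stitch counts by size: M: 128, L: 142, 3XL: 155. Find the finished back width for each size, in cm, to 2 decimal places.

M 53.33 cm; L 59.17 cm; 3XL 64.58 cm.

18/7.5 = 2.4 sts per cm.
M: 128 / 2.4 = 53.333 → 53.33 cm.
L: 142 / 2.4 = 59.167 → 59.17 cm.
3XL: 155 / 2.4 = 64.583 → 64.58 cm.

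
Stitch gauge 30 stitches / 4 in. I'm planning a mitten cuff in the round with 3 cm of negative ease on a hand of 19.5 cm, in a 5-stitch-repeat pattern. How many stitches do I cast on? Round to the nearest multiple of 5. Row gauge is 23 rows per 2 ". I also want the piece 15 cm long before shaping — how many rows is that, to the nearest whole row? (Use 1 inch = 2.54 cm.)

Finished = 19.5 − 3 = 16.5 cm.
16.5 cm × 1/2.54 = 6.50 inches.
30/4 = 7.5 sts per in; 6.50 × 7.5 = 48.72 sts.
Nearest multiple of 5 → 50.
15 cm = 5.91 inches; × 11.5 = 67.91 → 68 rows.

Cast on 50 stitches; work 68 rows.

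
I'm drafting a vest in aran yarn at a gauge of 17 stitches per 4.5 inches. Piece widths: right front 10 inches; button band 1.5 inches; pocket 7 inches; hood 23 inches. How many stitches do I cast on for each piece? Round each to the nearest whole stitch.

right front 38; button band 6; pocket 26; hood 87.

Rate = 17/4.5 = 3.778 sts per in.
right front: 10 × 3.778 = 37.78 → 38.
button band: 1.5 × 3.778 = 5.67 → 6.
pocket: 7 × 3.778 = 26.44 → 26.
hood: 23 × 3.778 = 86.89 → 87.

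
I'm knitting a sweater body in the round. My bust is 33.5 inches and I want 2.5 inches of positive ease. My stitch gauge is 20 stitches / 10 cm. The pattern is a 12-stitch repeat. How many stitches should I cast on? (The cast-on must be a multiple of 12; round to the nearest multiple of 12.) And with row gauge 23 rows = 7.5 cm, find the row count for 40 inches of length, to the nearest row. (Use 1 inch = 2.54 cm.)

Cast on 180 stitches; work 312 rows.

Finished = 33.5 + 2.5 = 36 inches.
36 inches × 2.54 = 91.44 cm.
20/10 = 2 sts per cm; 91.44 × 2 = 182.88 sts.
Nearest multiple of 12 → 180.
40 inches = 101.60 cm; × 3.067 = 311.57 → 312 rows.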